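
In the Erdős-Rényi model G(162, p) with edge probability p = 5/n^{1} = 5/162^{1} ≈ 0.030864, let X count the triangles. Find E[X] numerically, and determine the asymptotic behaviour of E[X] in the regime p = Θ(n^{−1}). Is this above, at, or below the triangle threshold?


Number of potential triangles: C(162, 3) = 695520.
Each occurs with probability p³ ≈ (0.030864)³ ≈ 2.9401194e-05.
By linearity: E[X] = C(162, 3)·p³ ≈ 695520 · 2.9401194e-05 ≈ 20.44912.
Here α = 1, so p = 5/n is exactly at the triangle threshold p ~ 1/n. Asymptotically E[X] → c³/6 = 5³/6 = 125/6 ≈ 20.83333, a bounded constant. In this regime the triangle count is asymptotically Poisson(c³/6).

E[X] ≈ 20.44912; in regime p = Θ(1/n^{1}) E[X] stays bounded (at the triangle threshold p ~ 1/n).


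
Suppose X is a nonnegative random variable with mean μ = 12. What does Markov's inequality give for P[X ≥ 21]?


μ = E[X] = 12, a = 21.
Markov: P[X ≥ 21] ≤ μ/a = (12)/21 = 4/7.
Numerically: ≈ 0.5714.
(Since a = 21 > μ = 12.0000, the bound 4/7 is < 1 and informative.)

P[X ≥ 21] ≤ 4/7 ≈ 0.5714.


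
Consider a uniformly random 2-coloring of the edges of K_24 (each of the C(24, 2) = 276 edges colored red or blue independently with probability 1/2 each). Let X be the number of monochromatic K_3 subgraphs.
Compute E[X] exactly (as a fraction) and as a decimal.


Let X = Σ_S X_S over the C(24, 3) = 2024 subsets S of size 3, where X_S = 1 if the K_3 on S is monochromatic.
For a fixed S, the K_3 on S has C(3, 2) = 3 edges. P[all 3 edges red] = (1/2)^3, and likewise for blue, so P[monochromatic] = 2·(1/2)^3 = 2^{1 − 3} = 1/4.
By linearity of expectation: E[X] = C(24, 3) · 2^{1 − 3} = 2024 · 1/4 = 506.
Numerically: E[X] ≈ 506.00000.

E[X] = C(24,3)·2^(1−C(3,2)) = 506 ≈ 506.00000.


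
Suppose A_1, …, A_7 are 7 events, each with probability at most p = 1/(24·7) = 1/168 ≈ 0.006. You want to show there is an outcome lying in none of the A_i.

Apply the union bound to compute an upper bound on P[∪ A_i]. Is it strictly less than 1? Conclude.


Union bound: P[∪_{i=1}^{7} A_i] ≤ Σ_i P[A_i] ≤ 7·p = 7·(1/168) = 1/24.
Numerically: 1/24 ≈ 0.042.
Is 1/24 < 1? YES.
Since P[∪ A_i] ≤ 1/24 < 1, the complement has P[∩ A_i^c] ≥ 1 − 1/24 = 23/24 > 0, so some outcome avoids every A_i.

7·p = 1/24 ≈ 0.042; existence CERTIFIED by the union bound.


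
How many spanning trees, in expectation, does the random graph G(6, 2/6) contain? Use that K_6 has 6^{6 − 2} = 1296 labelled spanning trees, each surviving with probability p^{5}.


K_6 has 6^{6 − 2} = 1296 labelled spanning trees.
For each such spanning tree H, let X_H = 1 if all 5 edges of H are present in G. Then P[X_H = 1] = p^{5} = (1/3)^{5} = 1/243.
By linearity: E[X] = Σ_H E[X_H] = 1296 · p^{5} = 1296 · 1/243 = 16/3.
Numerically: E[X] ≈ 5.33.

E[X] = 1296 · (1/3)^{5} = 16/3 ≈ 5.33.


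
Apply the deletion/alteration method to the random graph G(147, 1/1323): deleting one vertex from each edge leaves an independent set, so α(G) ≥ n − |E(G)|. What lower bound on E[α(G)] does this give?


E[|E(G)|] = C(147, 2)·p = 10731 · (1/1323) = 73/9.
E[α(G)] ≥ n − E[|E(G)|] = 147 − 73/9 = 1250/9.
Numerically: ≈ 138.88889.
(This is only a lower bound; the true E[α(G)] may be larger.)

E[α(G)] ≥ 1250/9 ≈ 138.88889.


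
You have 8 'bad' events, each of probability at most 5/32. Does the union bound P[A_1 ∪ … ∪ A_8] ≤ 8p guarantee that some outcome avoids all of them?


Union bound: P[∪_{i=1}^{8} A_i] ≤ Σ_i P[A_i] ≤ 8·p = 8·(5/32) = 5/4.
Numerically: 5/4 ≈ 1.25000.
Is 5/4 < 1? NO.
Since the bound 5/4 is ≥ 1, the union bound is uninformative here; it does NOT by itself certify existence.

8·p = 5/4 ≈ 1.25000; existence NOT certified by the union bound.


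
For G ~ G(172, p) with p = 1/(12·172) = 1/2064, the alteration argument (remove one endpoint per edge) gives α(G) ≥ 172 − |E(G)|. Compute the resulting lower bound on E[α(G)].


E[|E(G)|] = C(172, 2)·p = 14706 · (1/2064) = 57/8.
E[α(G)] ≥ n − E[|E(G)|] = 172 − 57/8 = 1319/8.
Numerically: ≈ 164.8750.
(This is only a lower bound; the true E[α(G)] may be larger.)

E[α(G)] ≥ 1319/8 ≈ 164.8750.


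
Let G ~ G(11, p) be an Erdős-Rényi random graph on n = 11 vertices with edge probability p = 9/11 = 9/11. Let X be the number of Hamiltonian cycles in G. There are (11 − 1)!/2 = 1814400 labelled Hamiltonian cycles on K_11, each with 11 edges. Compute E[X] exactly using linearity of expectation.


K_11 has (11 − 1)!/2 = 1814400 labelled Hamiltonian cycles.
For each such Hamiltonian cycle H, let X_H = 1 if all 11 edges of H are present in G. Then P[X_H = 1] = p^{11} = (9/11)^{11} = 31381059609/285311670611.
By linearity of expectation: E[X] = Σ_H E[X_H] = 1814400 · p^{11} = 1814400 · 31381059609/285311670611 = 56937794554569600/285311670611.
Numerically: E[X] ≈ 1.996e+05.

E[X] = 1814400 · (9/11)^{11} = 56937794554569600/285311670611 ≈ 1.996e+05.


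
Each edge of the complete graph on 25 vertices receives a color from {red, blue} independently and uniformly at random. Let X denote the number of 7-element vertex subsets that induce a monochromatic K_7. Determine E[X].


Let X = Σ_S X_S over the C(25, 7) = 480700 subsets S of size 7, where X_S = 1 if the K_7 on S is monochromatic.
For a fixed S, the K_7 on S has C(7, 2) = 21 edges. P[all 21 edges red] = (1/2)^21, and likewise for blue, so P[monochromatic] = 2·(1/2)^21 = 2^{1 − 21} = 1/1048576.
By linearity: E[X] = C(25, 7) · 2^{1 − 21} = 480700 · 1/1048576 = 120175/262144.
Numerically: E[X] ≈ 0.458.

E[X] = C(25,7)·2^(1−C(7,2)) = 120175/262144 ≈ 0.458.


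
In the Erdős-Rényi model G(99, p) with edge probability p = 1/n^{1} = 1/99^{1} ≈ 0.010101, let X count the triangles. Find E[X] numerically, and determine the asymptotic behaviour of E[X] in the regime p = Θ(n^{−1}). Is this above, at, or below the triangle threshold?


Number of potential triangles: C(99, 3) = 156849.
Each occurs with probability p³ ≈ (0.010101)³ ≈ 1.03061015e-06.
By linearity: E[X] = C(99, 3)·p³ ≈ 156849 · 1.03061015e-06 ≈ 0.161650.
Here α = 1, so p = 1/n is exactly at the triangle threshold p ~ 1/n. Asymptotically E[X] → c³/6 = 1³/6 = 1/6 ≈ 0.166667, a bounded constant. In this regime the triangle count is asymptotically Poisson(c³/6).

E[X] ≈ 0.161650; in regime p = Θ(1/n^{1}) E[X] stays bounded (at the triangle threshold p ~ 1/n).


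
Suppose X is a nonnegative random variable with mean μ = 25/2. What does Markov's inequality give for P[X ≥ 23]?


μ = E[X] = 25/2, a = 23.
Markov: P[X ≥ 23] ≤ μ/a = (25/2)/23 = 25/46.
Numerically: ≈ 0.543.
(Since a = 23 > μ = 12.500, the bound 25/46 is < 1 and informative.)

P[X ≥ 23] ≤ 25/46 ≈ 0.543.


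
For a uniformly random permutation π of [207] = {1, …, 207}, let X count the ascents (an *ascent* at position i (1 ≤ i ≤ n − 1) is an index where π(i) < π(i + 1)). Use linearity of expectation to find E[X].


Write X = Σ X_I over i = 1, …, 206, with X_I the indicator of one ascent.
There are 206 indicators.
For each fixed i, the pair (π(i), π(i+1)) is a uniformly random ordered pair of distinct values from {1, …, 207}; by symmetry P[π(i) < π(i+1)] = 1/2.
By linearity: E[X] = 206 · (1/2) = (207 − 1) · (1/2) = 103 ≈ 103.000000.

E[X] = 103 = 103.000000.


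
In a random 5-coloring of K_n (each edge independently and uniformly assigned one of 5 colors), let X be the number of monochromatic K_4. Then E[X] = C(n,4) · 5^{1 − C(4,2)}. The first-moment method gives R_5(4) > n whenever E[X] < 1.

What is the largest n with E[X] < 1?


We need C(n, 4) · 5^{1 − 6} < 1, i.e. C(n, 4) < 5^{6 − 1} = 3125.
Check values of n near the boundary:
  n = 14: C(14, 4) = 1001; 1001 < 3125? YES
  n = 15: C(15, 4) = 1365; 1365 < 3125? YES
  n = 16: C(16, 4) = 1820; 1820 < 3125? YES
  n = 17: C(17, 4) = 2380; 2380 < 3125? YES
  n = 18: C(18, 4) = 3060; 3060 < 3125? YES
  n = 19: C(19, 4) = 3876; 3876 < 3125? NO
  n = 20: C(20, 4) = 4845; 4845 < 3125? NO
  n = 21: C(21, 4) = 5985; 5985 < 3125? NO
The largest n with C(n, 4) < 3125 is n = 18 (where E[X] = 612/625 ≈ 0.9792). Hence R_5(4) > 18, i.e. R_5(4) ≥ 19.

Largest n = 18; hence R_5(4) > 18.


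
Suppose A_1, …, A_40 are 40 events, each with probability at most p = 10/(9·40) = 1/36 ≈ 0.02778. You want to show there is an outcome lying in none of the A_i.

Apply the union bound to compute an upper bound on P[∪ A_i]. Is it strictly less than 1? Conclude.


Union bound: P[∪_{i=1}^{40} A_i] ≤ Σ_i P[A_i] ≤ 40·p = 40·(1/36) = 10/9.
Numerically: 10/9 ≈ 1.11111.
Is 10/9 < 1? NO.
Since the bound 10/9 is ≥ 1, the union bound is uninformative here; it does NOT by itself certify existence.

40·p = 10/9 ≈ 1.11111; existence NOT certified by the union bound.


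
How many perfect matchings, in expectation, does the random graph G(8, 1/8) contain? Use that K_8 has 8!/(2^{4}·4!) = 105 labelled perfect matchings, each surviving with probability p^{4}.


K_8 has 8!/(2^{4}·4!) = 105 labelled perfect matchings.
For each such perfect matching H, let X_H = 1 if all 4 edges of H are present in G. Then P[X_H = 1] = p^{4} = (1/8)^{4} = 1/4096.
By linearity of expectation: E[X] = Σ_H E[X_H] = 105 · p^{4} = 105 · 1/4096 = 105/4096.
Numerically: E[X] ≈ 0.0256.

E[X] = 105 · (1/8)^{4} = 105/4096 ≈ 0.0256.


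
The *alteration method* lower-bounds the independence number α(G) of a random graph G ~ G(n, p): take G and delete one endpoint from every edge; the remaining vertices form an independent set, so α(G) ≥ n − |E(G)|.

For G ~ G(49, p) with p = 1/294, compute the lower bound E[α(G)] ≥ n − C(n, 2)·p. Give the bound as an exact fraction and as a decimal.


E[|E(G)|] = C(49, 2)·p = 1176 · (1/294) = 4.
E[α(G)] ≥ n − E[|E(G)|] = 49 − 4 = 45.
Numerically: ≈ 45.000.
(This is only a lower bound; the true E[α(G)] may be larger.)

E[α(G)] ≥ 45 ≈ 45.000.


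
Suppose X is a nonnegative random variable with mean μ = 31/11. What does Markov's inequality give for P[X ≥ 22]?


μ = E[X] = 31/11, a = 22.
Markov: P[X ≥ 22] ≤ μ/a = (31/11)/22 = 31/242.
Numerically: ≈ 0.12810.
(Since a = 22 > μ = 2.81818, the bound 31/242 is < 1 and informative.)

P[X ≥ 22] ≤ 31/242 ≈ 0.12810.


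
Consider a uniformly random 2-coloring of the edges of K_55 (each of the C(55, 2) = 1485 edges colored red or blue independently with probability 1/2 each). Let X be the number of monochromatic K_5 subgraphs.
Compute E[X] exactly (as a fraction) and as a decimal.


Let X = Σ_S X_S over the C(55, 5) = 3478761 subsets S of size 5, where X_S = 1 if the K_5 on S is monochromatic.
For a fixed S, the K_5 on S has C(5, 2) = 10 edges. P[all 10 edges red] = (1/2)^10, and likewise for blue, so P[monochromatic] = 2·(1/2)^10 = 2^{1 − 10} = 1/512.
Summing: E[X] = C(55, 5) · 2^{1 − 10} = 3478761 · 1/512 = 3478761/512.
Numerically: E[X] ≈ 6794.4551.

E[X] = C(55,5)·2^(1−C(5,2)) = 3478761/512 ≈ 6794.4551.


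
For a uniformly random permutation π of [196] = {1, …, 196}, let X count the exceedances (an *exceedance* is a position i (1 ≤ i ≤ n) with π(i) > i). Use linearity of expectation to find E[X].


Write X = Σ_{i=1}^{196} X_i, where X_i = 1_{π(i) > i}.
For each fixed i, π(i) is uniform over {1, …, 196} (marginal of a uniform permutation), so P[π(i) > i] = (n − i)/n. Summing: Σ_{i=1}^{196} (n − i)/n = (0 + 1 + … + 195)/196 = 196(196 − 1)/(2·196) = (196 − 1)/2.
Hence E[X] = Σ_{i=1}^{196} (196 − i)/196 = 195/2 ≈ 97.500000.

E[X] = 195/2 = 97.500000.


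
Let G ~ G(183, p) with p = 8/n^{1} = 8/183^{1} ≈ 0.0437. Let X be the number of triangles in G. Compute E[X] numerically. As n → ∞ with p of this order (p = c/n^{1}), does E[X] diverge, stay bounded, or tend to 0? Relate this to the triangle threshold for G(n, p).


Number of potential triangles: C(183, 3) = 1004731.
Each occurs with probability p³ ≈ (0.0437)³ ≈ 8.35443e-05.
By linearity: E[X] = C(183, 3)·p³ ≈ 1004731 · 8.35443e-05 ≈ 83.940.
Here α = 1, so p = 8/n is exactly at the triangle threshold p ~ 1/n. Asymptotically E[X] → c³/6 = 8³/6 = 256/3 ≈ 85.333, a bounded constant. In this regime the triangle count is asymptotically Poisson(c³/6).

E[X] ≈ 83.940; in regime p = Θ(1/n^{1}) E[X] stays bounded (at the triangle threshold p ~ 1/n).


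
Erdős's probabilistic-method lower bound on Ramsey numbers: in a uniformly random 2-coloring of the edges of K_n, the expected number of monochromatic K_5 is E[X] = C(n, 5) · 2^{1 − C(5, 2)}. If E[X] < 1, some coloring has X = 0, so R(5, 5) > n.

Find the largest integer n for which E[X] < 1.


We need C(n, 5) · 2^{1 − 10} < 1, i.e. C(n, 5) < 2^{10 − 1} = 512.
Check values of n near the boundary:
  n = 9: C(9, 5) = 126; 126 < 512? YES
  n = 10: C(10, 5) = 252; 252 < 512? YES
  n = 11: C(11, 5) = 462; 462 < 512? YES
  n = 12: C(12, 5) = 792; 792 < 512? NO
  n = 13: C(13, 5) = 1287; 1287 < 512? NO
The largest n with C(n, 5) < 512 is n = 11 (where E[X] = 231/256 ≈ 0.90234). Hence R(5, 5) > 11, i.e. R(5, 5) ≥ 12.

Largest n = 11; hence R(5, 5) > 11.


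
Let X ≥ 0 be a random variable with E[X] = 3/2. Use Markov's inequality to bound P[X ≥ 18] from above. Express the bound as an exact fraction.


μ = E[X] = 3/2, a = 18.
Markov: P[X ≥ 18] ≤ μ/a = (3/2)/18 = 1/12.
Numerically: ≈ 0.083333.
(Since a = 18 > μ = 1.500000, the bound 1/12 is < 1 and informative.)

P[X ≥ 18] ≤ 1/12 ≈ 0.083333.


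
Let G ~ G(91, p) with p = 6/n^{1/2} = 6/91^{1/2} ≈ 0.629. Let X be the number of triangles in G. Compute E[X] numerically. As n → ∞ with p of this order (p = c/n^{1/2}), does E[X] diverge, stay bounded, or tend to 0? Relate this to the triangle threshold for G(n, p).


Number of potential triangles: C(91, 3) = 121485.
Each occurs with probability p³ ≈ (0.629)³ ≈ 2.488237e-01.
By linearity: E[X] = C(91, 3)·p³ ≈ 121485 · 2.488237e-01 ≈ 30228.3416.
Since α = 1/2 < 1, p = c/n^{1/2} ≫ 1/n is above the triangle threshold p ~ 1/n. Asymptotically E[X] ~ (c³/6)·n^{3(1−α)} = (6³/6)·n^{1.5} → ∞; triangles are abundant w.h.p.

E[X] ≈ 30228.3416; in regime p = Θ(1/n^{1/2}) E[X] diverges (above the triangle threshold p ~ 1/n).


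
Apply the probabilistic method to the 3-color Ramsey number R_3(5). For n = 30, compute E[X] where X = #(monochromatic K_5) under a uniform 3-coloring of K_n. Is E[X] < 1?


E[X] = C(30, 5) · 3^{1 − 10} = 142506 · 3^{−9} = 142506/19683.
As a reduced fraction: E[X] = 5278/729 ≈ 7.240.
Is E[X] < 1? NO.
Since E[X] ≥ 1, the first-moment bound is inconclusive at n = 30; it does NOT by itself certify R_3(5) > 30.

E[X] = 5278/729 ≈ 7.240; E[X] ≥ 1; first-moment method inconclusive here.


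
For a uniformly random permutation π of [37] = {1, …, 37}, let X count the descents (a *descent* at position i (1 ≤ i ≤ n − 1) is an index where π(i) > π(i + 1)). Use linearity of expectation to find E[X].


Write X = Σ X_I over i = 1, …, 36, with X_I the indicator of one descent.
There are 36 indicators.
For each fixed i, the pair (π(i), π(i+1)) is a uniformly random ordered pair of distinct values from {1, …, 37}; by symmetry P[π(i) > π(i+1)] = 1/2.
By linearity: E[X] = 36 · (1/2) = (37 − 1) · (1/2) = 18 ≈ 18.0000.

E[X] = 18 = 18.0000.


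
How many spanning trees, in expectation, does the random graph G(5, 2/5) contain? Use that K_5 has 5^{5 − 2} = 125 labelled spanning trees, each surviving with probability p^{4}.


K_5 has 5^{5 − 2} = 125 labelled spanning trees.
For each such spanning tree H, let X_H = 1 if all 4 edges of H are present in G. Then P[X_H = 1] = p^{4} = (2/5)^{4} = 16/625.
By linearity of expectation: E[X] = Σ_H E[X_H] = 125 · p^{4} = 125 · 16/625 = 16/5.
Numerically: E[X] ≈ 3.2.

E[X] = 125 · (2/5)^{4} = 16/5 ≈ 3.2.


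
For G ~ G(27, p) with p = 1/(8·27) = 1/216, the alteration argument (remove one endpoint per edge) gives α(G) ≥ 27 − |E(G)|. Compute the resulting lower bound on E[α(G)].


E[|E(G)|] = C(27, 2)·p = 351 · (1/216) = 13/8.
E[α(G)] ≥ n − E[|E(G)|] = 27 − 13/8 = 203/8.
Numerically: ≈ 25.375000.
(This is only a lower bound; the true E[α(G)] may be larger.)

E[α(G)] ≥ 203/8 ≈ 25.375000.


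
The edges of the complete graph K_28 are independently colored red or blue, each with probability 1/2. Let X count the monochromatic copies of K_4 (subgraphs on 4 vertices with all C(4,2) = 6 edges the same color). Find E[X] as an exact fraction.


Let X = Σ_S X_S over the C(28, 4) = 20475 subsets S of size 4, where X_S = 1 if the K_4 on S is monochromatic.
For a fixed S, the K_4 on S has C(4, 2) = 6 edges. P[all 6 edges red] = (1/2)^6, and likewise for blue, so P[monochromatic] = 2·(1/2)^6 = 2^{1 − 6} = 1/32.
By linearity of expectation: E[X] = C(28, 4) · 2^{1 − 6} = 20475 · 1/32 = 20475/32.
Numerically: E[X] ≈ 639.843750.

E[X] = C(28,4)·2^(1−C(4,2)) = 20475/32 ≈ 639.843750.


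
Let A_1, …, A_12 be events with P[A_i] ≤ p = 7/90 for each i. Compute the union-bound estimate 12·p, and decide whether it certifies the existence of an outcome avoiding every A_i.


Union bound: P[∪_{i=1}^{12} A_i] ≤ Σ_i P[A_i] ≤ 12·p = 12·(7/90) = 14/15.
Numerically: 14/15 ≈ 0.9333333.
Is 14/15 < 1? YES.
Since P[∪ A_i] ≤ 14/15 < 1, the complement has P[∩ A_i^c] ≥ 1 − 14/15 = 1/15 > 0, so some outcome avoids every A_i.

12·p = 14/15 ≈ 0.9333333; existence CERTIFIED by the union bound.


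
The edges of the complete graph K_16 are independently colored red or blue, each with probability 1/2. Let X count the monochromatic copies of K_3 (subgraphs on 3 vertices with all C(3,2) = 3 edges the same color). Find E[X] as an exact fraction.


Let X = Σ_S X_S over the C(16, 3) = 560 subsets S of size 3, where X_S = 1 if the K_3 on S is monochromatic.
For a fixed S, the K_3 on S has C(3, 2) = 3 edges. P[all 3 edges red] = (1/2)^3, and likewise for blue, so P[monochromatic] = 2·(1/2)^3 = 2^{1 − 3} = 1/4.
By linearity: E[X] = C(16, 3) · 2^{1 − 3} = 560 · 1/4 = 140.
Numerically: E[X] ≈ 140.0000.

E[X] = C(16,3)·2^(1−C(3,2)) = 140 ≈ 140.0000.


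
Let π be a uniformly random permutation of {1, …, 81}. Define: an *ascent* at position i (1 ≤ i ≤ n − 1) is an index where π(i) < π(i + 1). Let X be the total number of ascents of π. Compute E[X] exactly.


Write X = Σ X_I over i = 1, …, 80, with X_I the indicator of one ascent.
There are 80 indicators.
For each fixed i, the pair (π(i), π(i+1)) is a uniformly random ordered pair of distinct values from {1, …, 81}; by symmetry P[π(i) < π(i+1)] = 1/2.
By linearity: E[X] = 80 · (1/2) = (81 − 1) · (1/2) = 40 ≈ 40.00000.

E[X] = 40 = 40.00000.


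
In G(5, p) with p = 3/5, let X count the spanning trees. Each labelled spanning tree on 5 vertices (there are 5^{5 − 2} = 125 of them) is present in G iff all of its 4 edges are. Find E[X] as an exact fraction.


K_5 has 5^{5 − 2} = 125 labelled spanning trees.
For each such spanning tree H, let X_H = 1 if all 4 edges of H are present in G. Then P[X_H = 1] = p^{4} = (3/5)^{4} = 81/625.
By linearity of expectation: E[X] = Σ_H E[X_H] = 125 · p^{4} = 125 · 81/625 = 81/5.
Numerically: E[X] ≈ 16.2.

E[X] = 125 · (3/5)^{4} = 81/5 ≈ 16.2.


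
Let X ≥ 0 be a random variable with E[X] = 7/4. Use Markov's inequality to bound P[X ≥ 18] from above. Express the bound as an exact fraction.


μ = E[X] = 7/4, a = 18.
Markov: P[X ≥ 18] ≤ μ/a = (7/4)/18 = 7/72.
Numerically: ≈ 0.09722.
(Since a = 18 > μ = 1.75000, the bound 7/72 is < 1 and informative.)

P[X ≥ 18] ≤ 7/72 ≈ 0.09722.


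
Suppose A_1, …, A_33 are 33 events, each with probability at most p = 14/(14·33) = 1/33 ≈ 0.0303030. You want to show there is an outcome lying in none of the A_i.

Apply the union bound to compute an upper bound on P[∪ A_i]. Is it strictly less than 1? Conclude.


Union bound: P[∪_{i=1}^{33} A_i] ≤ Σ_i P[A_i] ≤ 33·p = 33·(1/33) = 1.
Numerically: 1 ≈ 1.0000000.
Is 1 < 1? NO.
Since the bound 1 is ≥ 1, the union bound is uninformative here; it does NOT by itself certify existence.

33·p = 1 ≈ 1.0000000; existence NOT certified by the union bound.


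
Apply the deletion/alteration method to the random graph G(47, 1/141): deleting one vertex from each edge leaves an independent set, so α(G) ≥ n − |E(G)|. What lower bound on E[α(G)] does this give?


E[|E(G)|] = C(47, 2)·p = 1081 · (1/141) = 23/3.
E[α(G)] ≥ n − E[|E(G)|] = 47 − 23/3 = 118/3.
Numerically: ≈ 39.333.
(This is only a lower bound; the true E[α(G)] may be larger.)

E[α(G)] ≥ 118/3 ≈ 39.333.


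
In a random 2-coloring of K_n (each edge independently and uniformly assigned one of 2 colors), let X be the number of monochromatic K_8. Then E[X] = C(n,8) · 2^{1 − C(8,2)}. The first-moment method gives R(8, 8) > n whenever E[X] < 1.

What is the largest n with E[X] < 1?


We need C(n, 8) · 2^{1 − 28} < 1, i.e. C(n, 8) < 2^{28 − 1} = 134217728.
Check values of n near the boundary:
  n = 39: C(39, 8) = 61523748; 61523748 < 134217728? YES
  n = 40: C(40, 8) = 76904685; 76904685 < 134217728? YES
  n = 41: C(41, 8) = 95548245; 95548245 < 134217728? YES
  n = 42: C(42, 8) = 118030185; 118030185 < 134217728? YES
  n = 43: C(43, 8) = 145008513; 145008513 < 134217728? NO
The largest n with C(n, 8) < 134217728 is n = 42 (where E[X] = 118030185/134217728 ≈ 0.879). Hence R(8, 8) > 42, i.e. R(8, 8) ≥ 43.

Largest n = 42; hence R(8, 8) > 42.


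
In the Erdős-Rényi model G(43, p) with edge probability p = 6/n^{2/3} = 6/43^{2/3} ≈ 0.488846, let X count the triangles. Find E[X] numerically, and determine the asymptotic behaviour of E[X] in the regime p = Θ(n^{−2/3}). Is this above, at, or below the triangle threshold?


Number of potential triangles: C(43, 3) = 12341.
Each occurs with probability p³ ≈ (0.488846)³ ≈ 1.16819903e-01.
By linearity: E[X] = C(43, 3)·p³ ≈ 12341 · 1.16819903e-01 ≈ 1441.674419.
Since α = 2/3 < 1, p = c/n^{2/3} ≫ 1/n is above the triangle threshold p ~ 1/n. Asymptotically E[X] ~ (c³/6)·n^{3(1−α)} = (6³/6)·n^{1} → ∞; triangles are abundant w.h.p.

E[X] ≈ 1441.674419; in regime p = Θ(1/n^{2/3}) E[X] diverges (above the triangle threshold p ~ 1/n).


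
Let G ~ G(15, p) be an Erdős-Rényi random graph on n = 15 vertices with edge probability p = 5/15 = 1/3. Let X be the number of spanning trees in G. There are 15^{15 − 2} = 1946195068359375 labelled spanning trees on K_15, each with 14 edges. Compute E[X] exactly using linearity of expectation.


K_15 has 15^{15 − 2} = 1946195068359375 labelled spanning trees.
For each such spanning tree H, let X_H = 1 if all 14 edges of H are present in G. Then P[X_H = 1] = p^{14} = (1/3)^{14} = 1/4782969.
Summing the indicators: E[X] = Σ_H E[X_H] = 1946195068359375 · p^{14} = 1946195068359375 · 1/4782969 = 1220703125/3.
Numerically: E[X] ≈ 4.06901e+08.

E[X] = 1946195068359375 · (1/3)^{14} = 1220703125/3 ≈ 4.06901e+08.


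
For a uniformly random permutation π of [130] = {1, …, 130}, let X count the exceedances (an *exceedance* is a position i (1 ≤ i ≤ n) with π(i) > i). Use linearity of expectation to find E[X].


Write X = Σ_{i=1}^{130} X_i, where X_i = 1_{π(i) > i}.
For each fixed i, π(i) is uniform over {1, …, 130} (marginal of a uniform permutation), so P[π(i) > i] = (n − i)/n. Summing: Σ_{i=1}^{130} (n − i)/n = (0 + 1 + … + 129)/130 = 130(130 − 1)/(2·130) = (130 − 1)/2.
Hence E[X] = Σ_{i=1}^{130} (130 − i)/130 = 129/2 ≈ 64.50000.

E[X] = 129/2 = 64.50000.


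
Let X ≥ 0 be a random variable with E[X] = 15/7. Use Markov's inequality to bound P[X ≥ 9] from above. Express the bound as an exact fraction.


μ = E[X] = 15/7, a = 9.
Markov: P[X ≥ 9] ≤ μ/a = (15/7)/9 = 5/21.
Numerically: ≈ 0.238095.
(Since a = 9 > μ = 2.142857, the bound 5/21 is < 1 and informative.)

P[X ≥ 9] ≤ 5/21 ≈ 0.238095.


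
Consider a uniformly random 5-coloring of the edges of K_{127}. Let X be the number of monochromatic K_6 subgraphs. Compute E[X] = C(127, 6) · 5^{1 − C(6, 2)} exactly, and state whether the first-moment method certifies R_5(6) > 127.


E[X] = C(127, 6) · 5^{1 − 15} = 5169379425 · 5^{−14} = 5169379425/6103515625.
As a reduced fraction: E[X] = 206775177/244140625 ≈ 0.8469511.
Is E[X] < 1? YES.
Since E[X] < 1, there exists a 5-coloring of K_{127} with no monochromatic K_6; hence R_5(6) > 127.

E[X] = 206775177/244140625 ≈ 0.8469511; E[X] < 1, so R_5(6) > 127.


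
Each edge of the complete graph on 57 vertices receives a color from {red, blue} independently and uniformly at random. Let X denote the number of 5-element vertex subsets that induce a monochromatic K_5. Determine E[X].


Let X = Σ_S X_S over the C(57, 5) = 4187106 subsets S of size 5, where X_S = 1 if the K_5 on S is monochromatic.
For a fixed S, the K_5 on S has C(5, 2) = 10 edges. P[all 10 edges red] = (1/2)^10, and likewise for blue, so P[monochromatic] = 2·(1/2)^10 = 2^{1 − 10} = 1/512.
By linearity: E[X] = C(57, 5) · 2^{1 − 10} = 4187106 · 1/512 = 2093553/256.
Numerically: E[X] ≈ 8177.941406.

E[X] = C(57,5)·2^(1−C(5,2)) = 2093553/256 ≈ 8177.941406.


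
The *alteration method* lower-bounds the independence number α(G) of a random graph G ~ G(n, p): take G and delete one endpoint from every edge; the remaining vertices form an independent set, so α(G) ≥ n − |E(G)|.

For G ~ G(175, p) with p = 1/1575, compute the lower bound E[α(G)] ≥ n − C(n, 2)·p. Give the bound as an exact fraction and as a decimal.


E[|E(G)|] = C(175, 2)·p = 15225 · (1/1575) = 29/3.
E[α(G)] ≥ n − E[|E(G)|] = 175 − 29/3 = 496/3.
Numerically: ≈ 165.3333.
(This is only a lower bound; the true E[α(G)] may be larger.)

E[α(G)] ≥ 496/3 ≈ 165.3333.


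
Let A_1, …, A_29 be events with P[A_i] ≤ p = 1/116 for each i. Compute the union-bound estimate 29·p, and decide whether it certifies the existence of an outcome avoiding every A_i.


Union bound: P[∪_{i=1}^{29} A_i] ≤ Σ_i P[A_i] ≤ 29·p = 29·(1/116) = 1/4.
Numerically: 1/4 ≈ 0.250000.
Is 1/4 < 1? YES.
Since P[∪ A_i] ≤ 1/4 < 1, the complement has P[∩ A_i^c] ≥ 1 − 1/4 = 3/4 > 0, so some outcome avoids every A_i.

29·p = 1/4 ≈ 0.250000; existence CERTIFIED by the union bound.


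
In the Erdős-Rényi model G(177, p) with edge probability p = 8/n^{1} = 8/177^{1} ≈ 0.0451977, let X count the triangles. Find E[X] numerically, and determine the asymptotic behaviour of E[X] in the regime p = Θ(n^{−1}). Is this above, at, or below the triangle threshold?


Number of potential triangles: C(177, 3) = 908600.
Each occurs with probability p³ ≈ (0.0451977)³ ≈ 9.23315576e-05.
By linearity: E[X] = C(177, 3)·p³ ≈ 908600 · 9.23315576e-05 ≈ 83.892453.
Here α = 1, so p = 8/n is exactly at the triangle threshold p ~ 1/n. Asymptotically E[X] → c³/6 = 8³/6 = 256/3 ≈ 85.333333, a bounded constant. In this regime the triangle count is asymptotically Poisson(c³/6).

E[X] ≈ 83.892453; in regime p = Θ(1/n^{1}) E[X] stays bounded (at the triangle threshold p ~ 1/n).


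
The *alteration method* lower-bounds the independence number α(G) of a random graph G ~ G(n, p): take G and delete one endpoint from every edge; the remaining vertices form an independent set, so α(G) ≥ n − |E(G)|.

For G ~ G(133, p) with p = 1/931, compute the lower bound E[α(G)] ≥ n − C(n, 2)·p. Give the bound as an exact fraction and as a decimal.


E[|E(G)|] = C(133, 2)·p = 8778 · (1/931) = 66/7.
E[α(G)] ≥ n − E[|E(G)|] = 133 − 66/7 = 865/7.
Numerically: ≈ 123.57143.
(This is only a lower bound; the true E[α(G)] may be larger.)

E[α(G)] ≥ 865/7 ≈ 123.57143.


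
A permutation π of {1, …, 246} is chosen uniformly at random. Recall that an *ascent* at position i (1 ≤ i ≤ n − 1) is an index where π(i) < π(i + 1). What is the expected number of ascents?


Write X = Σ X_I over i = 1, …, 245, with X_I the indicator of one ascent.
There are 245 indicators.
For each fixed i, the pair (π(i), π(i+1)) is a uniformly random ordered pair of distinct values from {1, …, 246}; by symmetry P[π(i) < π(i+1)] = 1/2.
By linearity: E[X] = 245 · (1/2) = (246 − 1) · (1/2) = 245/2 ≈ 122.500.

E[X] = 245/2 = 122.500.


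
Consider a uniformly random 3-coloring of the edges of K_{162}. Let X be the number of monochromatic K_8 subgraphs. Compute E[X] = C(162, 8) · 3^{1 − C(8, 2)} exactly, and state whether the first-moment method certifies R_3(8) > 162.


E[X] = C(162, 8) · 3^{1 − 28} = 9870758125020 · 3^{−27} = 9870758125020/7625597484987.
As a reduced fraction: E[X] = 121861211420/94143178827 ≈ 1.294.
Is E[X] < 1? NO.
Since E[X] ≥ 1, the first-moment bound is inconclusive at n = 162; it does NOT by itself certify R_3(8) > 162.

E[X] = 121861211420/94143178827 ≈ 1.294; E[X] ≥ 1; first-moment method inconclusive here.


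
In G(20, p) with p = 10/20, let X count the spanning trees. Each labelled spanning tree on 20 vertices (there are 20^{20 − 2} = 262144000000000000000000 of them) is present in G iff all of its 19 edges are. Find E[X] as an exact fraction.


K_20 has 20^{20 − 2} = 262144000000000000000000 labelled spanning trees.
For each such spanning tree H, let X_H = 1 if all 19 edges of H are present in G. Then P[X_H = 1] = p^{19} = (1/2)^{19} = 1/524288.
By linearity of expectation: E[X] = Σ_H E[X_H] = 262144000000000000000000 · p^{19} = 262144000000000000000000 · 1/524288 = 500000000000000000.
Numerically: E[X] ≈ 5e+17.

E[X] = 262144000000000000000000 · (1/2)^{19} = 500000000000000000 ≈ 5e+17.


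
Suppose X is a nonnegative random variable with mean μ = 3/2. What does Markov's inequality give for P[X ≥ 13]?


μ = E[X] = 3/2, a = 13.
Markov: P[X ≥ 13] ≤ μ/a = (3/2)/13 = 3/26.
Numerically: ≈ 0.1154.
(Since a = 13 > μ = 1.5000, the bound 3/26 is < 1 and informative.)

P[X ≥ 13] ≤ 3/26 ≈ 0.1154.


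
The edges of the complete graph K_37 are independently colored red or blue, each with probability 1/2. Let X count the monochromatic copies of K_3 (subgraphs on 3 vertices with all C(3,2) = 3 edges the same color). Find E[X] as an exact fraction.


Let X = Σ_S X_S over the C(37, 3) = 7770 subsets S of size 3, where X_S = 1 if the K_3 on S is monochromatic.
For a fixed S, the K_3 on S has C(3, 2) = 3 edges. P[all 3 edges red] = (1/2)^3, and likewise for blue, so P[monochromatic] = 2·(1/2)^3 = 2^{1 − 3} = 1/4.
By linearity of expectation: E[X] = C(37, 3) · 2^{1 − 3} = 7770 · 1/4 = 3885/2.
Numerically: E[X] ≈ 1942.500000.

E[X] = C(37,3)·2^(1−C(3,2)) = 3885/2 ≈ 1942.500000.


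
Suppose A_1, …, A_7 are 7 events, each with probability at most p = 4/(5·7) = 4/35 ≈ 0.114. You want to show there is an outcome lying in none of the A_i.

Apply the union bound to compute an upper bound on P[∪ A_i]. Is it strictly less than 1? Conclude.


Union bound: P[∪_{i=1}^{7} A_i] ≤ Σ_i P[A_i] ≤ 7·p = 7·(4/35) = 4/5.
Numerically: 4/5 ≈ 0.800.
Is 4/5 < 1? YES.
Since P[∪ A_i] ≤ 4/5 < 1, the complement has P[∩ A_i^c] ≥ 1 − 4/5 = 1/5 > 0, so some outcome avoids every A_i.

7·p = 4/5 ≈ 0.800; existence CERTIFIED by the union bound.


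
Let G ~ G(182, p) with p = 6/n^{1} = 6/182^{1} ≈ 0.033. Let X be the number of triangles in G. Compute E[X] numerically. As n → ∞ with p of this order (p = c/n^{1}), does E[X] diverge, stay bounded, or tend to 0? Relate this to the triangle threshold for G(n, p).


Number of potential triangles: C(182, 3) = 988260.
Each occurs with probability p³ ≈ (0.033)³ ≈ 3.58294e-05.
By linearity: E[X] = C(182, 3)·p³ ≈ 988260 · 3.58294e-05 ≈ 35.409.
Here α = 1, so p = 6/n is exactly at the triangle threshold p ~ 1/n. Asymptotically E[X] → c³/6 = 6³/6 = 36 ≈ 36.000, a bounded constant. In this regime the triangle count is asymptotically Poisson(c³/6).

E[X] ≈ 35.409; in regime p = Θ(1/n^{1}) E[X] stays bounded (at the triangle threshold p ~ 1/n).


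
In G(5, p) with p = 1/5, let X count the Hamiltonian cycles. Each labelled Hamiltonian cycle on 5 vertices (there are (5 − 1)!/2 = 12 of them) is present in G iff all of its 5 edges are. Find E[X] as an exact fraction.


K_5 has (5 − 1)!/2 = 12 labelled Hamiltonian cycles.
For each such Hamiltonian cycle H, let X_H = 1 if all 5 edges of H are present in G. Then P[X_H = 1] = p^{5} = (1/5)^{5} = 1/3125.
Summing the indicators: E[X] = Σ_H E[X_H] = 12 · p^{5} = 12 · 1/3125 = 12/3125.
Numerically: E[X] ≈ 0.00384.

E[X] = 12 · (1/5)^{5} = 12/3125 ≈ 0.00384.


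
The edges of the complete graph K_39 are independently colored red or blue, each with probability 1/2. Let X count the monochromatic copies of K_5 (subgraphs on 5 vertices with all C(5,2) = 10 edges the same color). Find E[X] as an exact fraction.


Let X = Σ_S X_S over the C(39, 5) = 575757 subsets S of size 5, where X_S = 1 if the K_5 on S is monochromatic.
For a fixed S, the K_5 on S has C(5, 2) = 10 edges. P[all 10 edges red] = (1/2)^10, and likewise for blue, so P[monochromatic] = 2·(1/2)^10 = 2^{1 − 10} = 1/512.
By linearity of expectation: E[X] = C(39, 5) · 2^{1 − 10} = 575757 · 1/512 = 575757/512.
Numerically: E[X] ≈ 1124.5254.

E[X] = C(39,5)·2^(1−C(5,2)) = 575757/512 ≈ 1124.5254.


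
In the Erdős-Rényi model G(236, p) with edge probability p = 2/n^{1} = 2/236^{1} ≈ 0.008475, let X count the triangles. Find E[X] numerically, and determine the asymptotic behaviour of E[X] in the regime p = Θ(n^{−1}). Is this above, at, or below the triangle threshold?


Number of potential triangles: C(236, 3) = 2162940.
Each occurs with probability p³ ≈ (0.008475)³ ≈ 6.086309e-07.
By linearity: E[X] = C(236, 3)·p³ ≈ 2162940 · 6.086309e-07 ≈ 1.3164.
Here α = 1, so p = 2/n is exactly at the triangle threshold p ~ 1/n. Asymptotically E[X] → c³/6 = 2³/6 = 4/3 ≈ 1.3333, a bounded constant. In this regime the triangle count is asymptotically Poisson(c³/6).

E[X] ≈ 1.3164; in regime p = Θ(1/n^{1}) E[X] stays bounded (at the triangle threshold p ~ 1/n).


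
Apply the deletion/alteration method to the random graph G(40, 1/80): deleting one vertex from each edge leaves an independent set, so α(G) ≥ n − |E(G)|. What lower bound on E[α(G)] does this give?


E[|E(G)|] = C(40, 2)·p = 780 · (1/80) = 39/4.
E[α(G)] ≥ n − E[|E(G)|] = 40 − 39/4 = 121/4.
Numerically: ≈ 30.250.
(This is only a lower bound; the true E[α(G)] may be larger.)

E[α(G)] ≥ 121/4 ≈ 30.250.


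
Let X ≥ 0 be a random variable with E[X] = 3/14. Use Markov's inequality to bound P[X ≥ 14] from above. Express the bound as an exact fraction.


μ = E[X] = 3/14, a = 14.
Markov: P[X ≥ 14] ≤ μ/a = (3/14)/14 = 3/196.
Numerically: ≈ 0.01531.
(Since a = 14 > μ = 0.21429, the bound 3/196 is < 1 and informative.)

P[X ≥ 14] ≤ 3/196 ≈ 0.01531.


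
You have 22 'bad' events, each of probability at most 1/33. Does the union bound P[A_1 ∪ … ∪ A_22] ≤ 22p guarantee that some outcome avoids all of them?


Union bound: P[∪_{i=1}^{22} A_i] ≤ Σ_i P[A_i] ≤ 22·p = 22·(1/33) = 2/3.
Numerically: 2/3 ≈ 0.6667.
Is 2/3 < 1? YES.
Since P[∪ A_i] ≤ 2/3 < 1, the complement has P[∩ A_i^c] ≥ 1 − 2/3 = 1/3 > 0, so some outcome avoids every A_i.

22·p = 2/3 ≈ 0.6667; existence CERTIFIED by the union bound.


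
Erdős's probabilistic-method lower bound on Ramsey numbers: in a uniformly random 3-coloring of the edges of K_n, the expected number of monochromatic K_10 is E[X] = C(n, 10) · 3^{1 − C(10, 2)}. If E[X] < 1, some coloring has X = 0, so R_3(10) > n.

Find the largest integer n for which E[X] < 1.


We need C(n, 10) · 3^{1 − 45} < 1, i.e. C(n, 10) < 3^{45 − 1} = 984770902183611232881.
Check values of n near the boundary:
  n = 571: C(571, 10) = 937951290893172842001; 937951290893172842001 < 984770902183611232881? YES
  n = 572: C(572, 10) = 954640815642161682606; 954640815642161682606 < 984770902183611232881? YES
  n = 573: C(573, 10) = 971597135635805762226; 971597135635805762226 < 984770902183611232881? YES
  n = 574: C(574, 10) = 988824035203816502691; 988824035203816502691 < 984770902183611232881? NO
The largest n with C(n, 10) < 984770902183611232881 is n = 573 (where E[X] = 35985079097622435638/36472996377170786403 ≈ 0.986623). Hence R_3(10) > 573, i.e. R_3(10) ≥ 574.

Largest n = 573; hence R_3(10) > 573.


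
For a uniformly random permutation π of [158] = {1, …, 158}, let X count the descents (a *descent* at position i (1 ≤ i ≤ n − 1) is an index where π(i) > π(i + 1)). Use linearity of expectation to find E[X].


Write X = Σ X_I over i = 1, …, 157, with X_I the indicator of one descent.
There are 157 indicators.
For each fixed i, the pair (π(i), π(i+1)) is a uniformly random ordered pair of distinct values from {1, …, 158}; by symmetry P[π(i) > π(i+1)] = 1/2.
By linearity: E[X] = 157 · (1/2) = (158 − 1) · (1/2) = 157/2 ≈ 78.500.

E[X] = 157/2 = 78.500.


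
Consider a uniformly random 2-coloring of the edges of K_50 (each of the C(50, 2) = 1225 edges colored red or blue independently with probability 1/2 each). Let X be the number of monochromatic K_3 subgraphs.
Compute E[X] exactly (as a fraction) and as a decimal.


Let X = Σ_S X_S over the C(50, 3) = 19600 subsets S of size 3, where X_S = 1 if the K_3 on S is monochromatic.
For a fixed S, the K_3 on S has C(3, 2) = 3 edges. P[all 3 edges red] = (1/2)^3, and likewise for blue, so P[monochromatic] = 2·(1/2)^3 = 2^{1 − 3} = 1/4.
By linearity of expectation: E[X] = C(50, 3) · 2^{1 − 3} = 19600 · 1/4 = 4900.
Numerically: E[X] ≈ 4900.000.

E[X] = C(50,3)·2^(1−C(3,2)) = 4900 ≈ 4900.000.


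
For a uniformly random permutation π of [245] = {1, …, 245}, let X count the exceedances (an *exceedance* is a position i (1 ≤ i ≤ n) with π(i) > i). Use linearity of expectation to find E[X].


Write X = Σ_{i=1}^{245} X_i, where X_i = 1_{π(i) > i}.
For each fixed i, π(i) is uniform over {1, …, 245} (marginal of a uniform permutation), so P[π(i) > i] = (n − i)/n. Summing: Σ_{i=1}^{245} (n − i)/n = (0 + 1 + … + 244)/245 = 245(245 − 1)/(2·245) = (245 − 1)/2.
Hence E[X] = Σ_{i=1}^{245} (245 − i)/245 = 122 ≈ 122.000.

E[X] = 122 = 122.000.


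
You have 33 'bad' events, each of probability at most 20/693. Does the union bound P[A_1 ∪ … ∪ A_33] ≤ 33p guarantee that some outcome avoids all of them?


Union bound: P[∪_{i=1}^{33} A_i] ≤ Σ_i P[A_i] ≤ 33·p = 33·(20/693) = 20/21.
Numerically: 20/21 ≈ 0.95238.
Is 20/21 < 1? YES.
Since P[∪ A_i] ≤ 20/21 < 1, the complement has P[∩ A_i^c] ≥ 1 − 20/21 = 1/21 > 0, so some outcome avoids every A_i.

33·p = 20/21 ≈ 0.95238; existence CERTIFIED by the union bound.


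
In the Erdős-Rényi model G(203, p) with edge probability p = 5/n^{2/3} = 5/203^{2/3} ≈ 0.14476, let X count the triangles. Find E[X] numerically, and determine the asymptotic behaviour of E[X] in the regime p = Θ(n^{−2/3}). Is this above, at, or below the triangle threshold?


Number of potential triangles: C(203, 3) = 1373701.
Each occurs with probability p³ ≈ (0.14476)³ ≈ 3.0333180e-03.
By linearity: E[X] = C(203, 3)·p³ ≈ 1373701 · 3.0333180e-03 ≈ 4166.87192.
Since α = 2/3 < 1, p = c/n^{2/3} ≫ 1/n is above the triangle threshold p ~ 1/n. Asymptotically E[X] ~ (c³/6)·n^{3(1−α)} = (5³/6)·n^{1} → ∞; triangles are abundant w.h.p.

E[X] ≈ 4166.87192; in regime p = Θ(1/n^{2/3}) E[X] diverges (above the triangle threshold p ~ 1/n).


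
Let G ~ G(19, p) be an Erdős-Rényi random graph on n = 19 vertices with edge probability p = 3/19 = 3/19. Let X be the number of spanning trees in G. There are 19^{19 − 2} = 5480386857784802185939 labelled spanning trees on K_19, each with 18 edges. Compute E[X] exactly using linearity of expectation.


K_19 has 19^{19 − 2} = 5480386857784802185939 labelled spanning trees.
For each such spanning tree H, let X_H = 1 if all 18 edges of H are present in G. Then P[X_H = 1] = p^{18} = (3/19)^{18} = 387420489/104127350297911241532841.
Summing the indicators: E[X] = Σ_H E[X_H] = 5480386857784802185939 · p^{18} = 5480386857784802185939 · 387420489/104127350297911241532841 = 387420489/19.
Numerically: E[X] ≈ 2.03906e+07.

E[X] = 5480386857784802185939 · (3/19)^{18} = 387420489/19 ≈ 2.03906e+07.
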